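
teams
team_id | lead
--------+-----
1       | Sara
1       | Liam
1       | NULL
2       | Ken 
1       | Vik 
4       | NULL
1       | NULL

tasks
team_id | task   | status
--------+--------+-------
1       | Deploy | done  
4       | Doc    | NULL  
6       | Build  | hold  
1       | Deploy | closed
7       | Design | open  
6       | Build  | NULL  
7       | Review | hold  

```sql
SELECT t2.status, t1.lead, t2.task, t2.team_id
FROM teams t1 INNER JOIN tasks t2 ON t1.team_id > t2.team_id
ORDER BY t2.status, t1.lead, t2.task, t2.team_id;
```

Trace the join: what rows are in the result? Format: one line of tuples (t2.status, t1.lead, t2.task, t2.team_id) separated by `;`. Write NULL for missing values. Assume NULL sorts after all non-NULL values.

INNER JOIN keeps only pairs where the ON condition holds.
Matching on t1.team_id > t2.team_id.
- t1 (team_id=1) has no partner → excluded.
- t1 (team_id=1) has no partner → excluded.
- t1 (team_id=1) has no partner → excluded.
- t1 (team_id=2) pairs with 2 row(s) of t2.
- t1 (team_id=1) has no partner → excluded.
- t1 (team_id=4) pairs with 2 row(s) of t2.
- t1 (team_id=1) has no partner → excluded.
After projecting and ordering:
t2.status | t1.lead | t2.task | t2.team_id
closed | Ken | Deploy | 1
closed | NULL | Deploy | 1
done | Ken | Deploy | 1
done | NULL | Deploy | 1

(closed, Ken, Deploy, 1); (closed, NULL, Deploy, 1); (done, Ken, Deploy, 1); (done, NULL, Deploy, 1)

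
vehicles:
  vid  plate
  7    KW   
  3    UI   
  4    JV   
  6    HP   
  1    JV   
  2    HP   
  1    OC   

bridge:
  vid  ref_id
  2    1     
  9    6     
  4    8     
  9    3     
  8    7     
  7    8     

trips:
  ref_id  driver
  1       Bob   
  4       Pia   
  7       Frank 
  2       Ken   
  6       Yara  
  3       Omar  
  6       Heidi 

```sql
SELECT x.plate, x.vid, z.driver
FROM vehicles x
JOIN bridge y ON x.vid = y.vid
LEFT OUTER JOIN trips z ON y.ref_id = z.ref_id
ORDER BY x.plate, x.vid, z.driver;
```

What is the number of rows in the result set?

Evaluate left to right. First `vehicles x INNER JOIN bridge y` on vid: 3 row(s).
Then LEFT JOIN `trips z` on ref_id: each of those 3 rows is kept; rows whose y.ref_id has no match in z get NULL for z's columns.
Result: 3 row(s).

3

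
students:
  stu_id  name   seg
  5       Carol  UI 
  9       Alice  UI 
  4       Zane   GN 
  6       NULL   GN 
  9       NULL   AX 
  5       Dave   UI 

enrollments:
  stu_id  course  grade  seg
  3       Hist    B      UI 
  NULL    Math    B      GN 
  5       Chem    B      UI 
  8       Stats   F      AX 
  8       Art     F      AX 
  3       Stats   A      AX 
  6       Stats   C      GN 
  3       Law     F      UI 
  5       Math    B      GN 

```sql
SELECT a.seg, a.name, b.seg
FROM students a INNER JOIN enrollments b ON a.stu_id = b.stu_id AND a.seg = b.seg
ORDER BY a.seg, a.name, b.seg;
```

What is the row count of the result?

3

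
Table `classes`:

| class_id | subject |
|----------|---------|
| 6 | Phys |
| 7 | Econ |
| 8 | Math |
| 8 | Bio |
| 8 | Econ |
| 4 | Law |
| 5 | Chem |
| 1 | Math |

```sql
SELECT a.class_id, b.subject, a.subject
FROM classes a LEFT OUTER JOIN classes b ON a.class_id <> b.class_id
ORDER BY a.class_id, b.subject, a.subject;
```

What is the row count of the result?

50

LEFT JOIN keeps every row from `classes a`; unmatched rows get NULL for `classes b`'s columns.
Matching on a.class_id <> b.class_id.
Matched pairs: 50; unmatched a rows kept: 0.
Total: 50 rows.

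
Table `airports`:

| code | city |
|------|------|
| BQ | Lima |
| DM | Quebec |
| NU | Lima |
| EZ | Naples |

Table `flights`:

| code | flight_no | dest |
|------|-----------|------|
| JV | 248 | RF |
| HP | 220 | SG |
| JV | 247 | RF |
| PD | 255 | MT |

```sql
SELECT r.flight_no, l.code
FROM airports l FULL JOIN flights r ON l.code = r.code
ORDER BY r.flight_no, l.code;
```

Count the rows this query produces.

FULL OUTER JOIN keeps every row from both sides; unmatched rows get NULL for the other side's columns.
Matching on l.code = r.code.
Matched pairs: 0; unmatched l rows kept: 4; unmatched r rows kept: 4.
Total: 0 matched + 8 padded = 8 rows.

8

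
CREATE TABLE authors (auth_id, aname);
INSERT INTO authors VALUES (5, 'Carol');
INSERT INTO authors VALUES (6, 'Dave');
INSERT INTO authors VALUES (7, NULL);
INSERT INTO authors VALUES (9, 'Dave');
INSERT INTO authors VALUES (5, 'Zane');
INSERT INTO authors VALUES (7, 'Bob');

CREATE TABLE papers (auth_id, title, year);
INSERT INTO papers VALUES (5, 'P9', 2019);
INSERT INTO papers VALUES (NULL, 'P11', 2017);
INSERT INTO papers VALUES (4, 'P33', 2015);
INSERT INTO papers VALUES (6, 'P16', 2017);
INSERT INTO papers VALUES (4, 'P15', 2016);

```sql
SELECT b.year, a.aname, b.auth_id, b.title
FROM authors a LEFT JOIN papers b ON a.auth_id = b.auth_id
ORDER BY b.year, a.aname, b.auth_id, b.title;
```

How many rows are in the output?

LEFT JOIN keeps every row from `authors`; unmatched rows get NULL for `papers`'s columns.
Matching on a.auth_id = b.auth_id. A NULL in a compared column never satisfies the condition.
- a (auth_id=5) pairs with 1 row(s) of b.
- a (auth_id=6) pairs with 1 row(s) of b.
- a (auth_id=7) has no partner → padded with NULL.
- a (auth_id=9) has no partner → padded with NULL.
- a (auth_id=5) pairs with 1 row(s) of b.
- a (auth_id=7) has no partner → padded with NULL.
Total: 3 matched + 3 padded = 6 rows.

6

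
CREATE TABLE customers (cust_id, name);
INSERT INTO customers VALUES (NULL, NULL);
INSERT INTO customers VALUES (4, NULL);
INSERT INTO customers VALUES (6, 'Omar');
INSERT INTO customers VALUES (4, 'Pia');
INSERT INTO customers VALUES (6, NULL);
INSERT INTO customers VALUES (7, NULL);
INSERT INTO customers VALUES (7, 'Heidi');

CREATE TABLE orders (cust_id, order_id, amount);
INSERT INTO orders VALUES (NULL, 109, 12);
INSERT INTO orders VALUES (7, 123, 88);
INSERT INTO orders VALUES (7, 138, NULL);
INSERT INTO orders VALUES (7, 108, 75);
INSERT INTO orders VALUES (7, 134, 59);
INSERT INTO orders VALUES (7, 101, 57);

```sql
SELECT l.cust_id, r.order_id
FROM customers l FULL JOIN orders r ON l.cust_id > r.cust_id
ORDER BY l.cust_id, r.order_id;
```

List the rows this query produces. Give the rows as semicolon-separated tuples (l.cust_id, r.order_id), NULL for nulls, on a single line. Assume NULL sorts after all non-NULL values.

FULL OUTER JOIN keeps every row from both sides; unmatched rows get NULL for the other side's columns.
Matching on l.cust_id > r.cust_id. A NULL in a compared column never satisfies the condition.
Matched pairs: 0; unmatched l rows kept: 7; unmatched r rows kept: 6.

(4, NULL); (4, NULL); (6, NULL); (6, NULL); (7, NULL); (7, NULL); (NULL, 101); (NULL, 108); (NULL, 109); (NULL, 123); (NULL, 134); (NULL, 138); (NULL, NULL)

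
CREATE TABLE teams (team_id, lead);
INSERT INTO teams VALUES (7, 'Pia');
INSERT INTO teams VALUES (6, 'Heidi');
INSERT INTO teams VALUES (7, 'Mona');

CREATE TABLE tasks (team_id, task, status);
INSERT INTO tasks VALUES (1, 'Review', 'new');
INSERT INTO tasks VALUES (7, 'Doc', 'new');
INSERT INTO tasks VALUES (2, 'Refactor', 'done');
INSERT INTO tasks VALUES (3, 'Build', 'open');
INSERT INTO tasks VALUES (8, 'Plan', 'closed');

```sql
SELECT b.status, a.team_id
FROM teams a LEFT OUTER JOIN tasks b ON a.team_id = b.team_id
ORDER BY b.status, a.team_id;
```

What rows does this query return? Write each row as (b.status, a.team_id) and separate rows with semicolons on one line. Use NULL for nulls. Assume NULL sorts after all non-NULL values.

(new, 7); (new, 7); (NULL, 6)

LEFT JOIN keeps every row from `teams`; unmatched rows get NULL for `tasks`'s columns.
Matching on a.team_id = b.team_id.
- a row (team_id=7): matches 1 b row(s) → 1 output row(s).
- a row (team_id=6): no match → kept, b columns NULL.
- a row (team_id=7): matches 1 b row(s) → 1 output row(s).
After projecting and ordering:
b.status | a.team_id
new | 7
new | 7
NULL | 6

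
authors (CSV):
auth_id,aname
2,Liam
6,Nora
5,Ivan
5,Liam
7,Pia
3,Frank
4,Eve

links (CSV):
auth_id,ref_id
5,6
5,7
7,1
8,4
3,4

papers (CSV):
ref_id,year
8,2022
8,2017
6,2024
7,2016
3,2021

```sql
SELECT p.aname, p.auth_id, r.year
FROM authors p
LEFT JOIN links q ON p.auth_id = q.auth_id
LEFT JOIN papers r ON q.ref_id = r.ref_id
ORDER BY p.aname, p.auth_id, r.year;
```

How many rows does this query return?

9

Evaluate left to right. First `authors p LEFT JOIN links q` on auth_id: 9 row(s).
Then LEFT JOIN `papers r` on ref_id: each of those 9 rows is kept; rows whose q.ref_id has no match in r get NULL for r's columns.
Result: 9 row(s).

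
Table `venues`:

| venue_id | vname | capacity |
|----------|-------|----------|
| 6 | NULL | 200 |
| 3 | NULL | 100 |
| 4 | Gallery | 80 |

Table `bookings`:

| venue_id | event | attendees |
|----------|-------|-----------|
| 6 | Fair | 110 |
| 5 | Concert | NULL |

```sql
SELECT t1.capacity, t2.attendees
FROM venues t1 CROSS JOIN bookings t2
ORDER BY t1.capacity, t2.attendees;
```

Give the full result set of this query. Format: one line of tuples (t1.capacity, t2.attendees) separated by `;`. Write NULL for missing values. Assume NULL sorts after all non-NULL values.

CROSS JOIN pairs every row of `venues` with every row of `bookings`: 3 × 2 = 6 rows.
After projecting and ordering:
t1.capacity | t2.attendees
80 | 110
80 | NULL
100 | 110
100 | NULL
200 | 110
200 | NULL

(80, 110); (80, NULL); (100, 110); (100, NULL); (200, 110); (200, NULL)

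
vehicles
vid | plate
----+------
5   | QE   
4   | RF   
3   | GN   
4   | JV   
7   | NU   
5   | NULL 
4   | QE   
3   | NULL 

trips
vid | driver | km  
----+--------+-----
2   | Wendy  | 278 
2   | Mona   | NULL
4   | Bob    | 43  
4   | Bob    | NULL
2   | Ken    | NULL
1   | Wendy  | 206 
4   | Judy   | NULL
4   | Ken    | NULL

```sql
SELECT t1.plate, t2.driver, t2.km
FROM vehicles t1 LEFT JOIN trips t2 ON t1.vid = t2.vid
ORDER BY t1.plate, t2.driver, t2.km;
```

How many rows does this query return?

LEFT JOIN keeps every row from `vehicles`; unmatched rows get NULL for `trips`'s columns.
Matching on t1.vid = t2.vid.
- vid=5: no t2 row matches, row kept with t2 columns NULL.
- vid=4: 4 matching t2 row(s), so 4 row(s) emitted.
- vid=3: no t2 row matches, row kept with t2 columns NULL.
- vid=4: 4 matching t2 row(s), so 4 row(s) emitted.
- vid=7: no t2 row matches, row kept with t2 columns NULL.
- vid=5: no t2 row matches, row kept with t2 columns NULL.
- vid=4: 4 matching t2 row(s), so 4 row(s) emitted.
- vid=3: no t2 row matches, row kept with t2 columns NULL.
Total: 12 matched + 5 padded = 17 rows.

17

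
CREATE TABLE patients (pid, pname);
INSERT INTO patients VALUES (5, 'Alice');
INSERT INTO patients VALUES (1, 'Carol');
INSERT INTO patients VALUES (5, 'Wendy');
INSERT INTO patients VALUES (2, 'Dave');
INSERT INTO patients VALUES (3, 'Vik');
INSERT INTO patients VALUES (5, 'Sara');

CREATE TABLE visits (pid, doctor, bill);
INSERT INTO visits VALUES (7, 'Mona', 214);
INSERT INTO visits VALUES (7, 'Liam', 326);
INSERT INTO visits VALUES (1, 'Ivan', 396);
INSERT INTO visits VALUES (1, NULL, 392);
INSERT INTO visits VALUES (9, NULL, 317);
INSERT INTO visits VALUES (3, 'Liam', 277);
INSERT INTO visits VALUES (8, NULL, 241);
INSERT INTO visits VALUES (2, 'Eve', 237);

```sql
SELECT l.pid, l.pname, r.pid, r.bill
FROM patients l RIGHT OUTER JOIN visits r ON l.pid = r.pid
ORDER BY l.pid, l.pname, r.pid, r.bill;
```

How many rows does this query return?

8

RIGHT JOIN keeps every row from `visits`; unmatched rows get NULL for `patients`'s columns.
Matching on l.pid = r.pid.
- l row (pid=5): no match.
- l row (pid=1): matches 2 r row(s) → 2 output row(s).
- l row (pid=5): no match.
- l row (pid=2): matches 1 r row(s) → 1 output row(s).
- l row (pid=3): matches 1 r row(s) → 1 output row(s).
- l row (pid=5): no match.
- 4 row(s) from r found no l partner → padded with NULL.
Total: 4 matched + 4 padded = 8 rows.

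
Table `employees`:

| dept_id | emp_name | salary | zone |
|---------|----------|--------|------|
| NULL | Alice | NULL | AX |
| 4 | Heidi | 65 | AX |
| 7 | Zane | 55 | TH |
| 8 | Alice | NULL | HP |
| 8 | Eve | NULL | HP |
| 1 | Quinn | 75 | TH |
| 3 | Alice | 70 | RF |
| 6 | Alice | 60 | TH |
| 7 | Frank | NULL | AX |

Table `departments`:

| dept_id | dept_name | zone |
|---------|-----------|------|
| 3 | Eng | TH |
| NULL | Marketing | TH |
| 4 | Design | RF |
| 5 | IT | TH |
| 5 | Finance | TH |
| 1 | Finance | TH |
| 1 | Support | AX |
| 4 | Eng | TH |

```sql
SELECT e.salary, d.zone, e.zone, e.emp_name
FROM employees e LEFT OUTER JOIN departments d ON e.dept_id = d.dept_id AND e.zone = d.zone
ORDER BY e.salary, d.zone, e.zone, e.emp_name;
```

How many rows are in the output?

9

LEFT JOIN keeps every row from `employees`; unmatched rows get NULL for `departments`'s columns.
Matching on e.dept_id = d.dept_id AND e.zone = d.zone. A NULL in a compared column never satisfies the condition.
- dept_id=NULL, zone=AX: no d row matches, row kept with d columns NULL.
- dept_id=4, zone=AX: no d row matches, row kept with d columns NULL.
- dept_id=7, zone=TH: no d row matches, row kept with d columns NULL.
- dept_id=8, zone=HP: no d row matches, row kept with d columns NULL.
- dept_id=8, zone=HP: no d row matches, row kept with d columns NULL.
- dept_id=1, zone=TH: 1 matching d row(s), so 1 row(s) emitted.
- dept_id=3, zone=RF: no d row matches, row kept with d columns NULL.
- dept_id=6, zone=TH: no d row matches, row kept with d columns NULL.
- dept_id=7, zone=AX: no d row matches, row kept with d columns NULL.
Total: 1 matched + 8 padded = 9 rows.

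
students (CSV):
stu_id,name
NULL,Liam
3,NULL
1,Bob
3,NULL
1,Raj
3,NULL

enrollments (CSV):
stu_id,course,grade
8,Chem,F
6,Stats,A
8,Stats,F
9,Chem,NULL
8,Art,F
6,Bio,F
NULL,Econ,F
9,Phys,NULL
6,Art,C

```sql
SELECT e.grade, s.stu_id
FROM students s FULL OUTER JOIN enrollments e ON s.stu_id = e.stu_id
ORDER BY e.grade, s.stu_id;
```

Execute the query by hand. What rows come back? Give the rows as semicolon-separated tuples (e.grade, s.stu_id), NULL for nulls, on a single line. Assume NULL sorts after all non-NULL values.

FULL OUTER JOIN keeps every row from both sides; unmatched rows get NULL for the other side's columns.
Matching on s.stu_id = e.stu_id. A NULL in a compared column never satisfies the condition.
Matched pairs: 0; unmatched s rows kept: 6; unmatched e rows kept: 9.

(A, NULL); (C, NULL); (F, NULL); (F, NULL); (F, NULL); (F, NULL); (F, NULL); (NULL, 1); (NULL, 1); (NULL, 3); (NULL, 3); (NULL, 3); (NULL, NULL); (NULL, NULL); (NULL, NULL)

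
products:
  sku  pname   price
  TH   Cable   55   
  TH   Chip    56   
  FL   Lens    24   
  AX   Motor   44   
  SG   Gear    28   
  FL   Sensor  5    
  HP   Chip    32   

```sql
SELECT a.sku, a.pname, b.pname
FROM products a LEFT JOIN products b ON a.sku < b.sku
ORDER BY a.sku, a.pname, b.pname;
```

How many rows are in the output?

LEFT JOIN keeps every row from `products a`; unmatched rows get NULL for `products b`'s columns.
Matching on a.sku < b.sku.
- a (sku=TH) has no partner → padded with NULL.
- a (sku=TH) has no partner → padded with NULL.
- a (sku=FL) pairs with 4 row(s) of b.
- a (sku=AX) pairs with 6 row(s) of b.
- a (sku=SG) pairs with 2 row(s) of b.
- a (sku=FL) pairs with 4 row(s) of b.
- a (sku=HP) pairs with 3 row(s) of b.
Total: 19 matched + 2 padded = 21 rows.

21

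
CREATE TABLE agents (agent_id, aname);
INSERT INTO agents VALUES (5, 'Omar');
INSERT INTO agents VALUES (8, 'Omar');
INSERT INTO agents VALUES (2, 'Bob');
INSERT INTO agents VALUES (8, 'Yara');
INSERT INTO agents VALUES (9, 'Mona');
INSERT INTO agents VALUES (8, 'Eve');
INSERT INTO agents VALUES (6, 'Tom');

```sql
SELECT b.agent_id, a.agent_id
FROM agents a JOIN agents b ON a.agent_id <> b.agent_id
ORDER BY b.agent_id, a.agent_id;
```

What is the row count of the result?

36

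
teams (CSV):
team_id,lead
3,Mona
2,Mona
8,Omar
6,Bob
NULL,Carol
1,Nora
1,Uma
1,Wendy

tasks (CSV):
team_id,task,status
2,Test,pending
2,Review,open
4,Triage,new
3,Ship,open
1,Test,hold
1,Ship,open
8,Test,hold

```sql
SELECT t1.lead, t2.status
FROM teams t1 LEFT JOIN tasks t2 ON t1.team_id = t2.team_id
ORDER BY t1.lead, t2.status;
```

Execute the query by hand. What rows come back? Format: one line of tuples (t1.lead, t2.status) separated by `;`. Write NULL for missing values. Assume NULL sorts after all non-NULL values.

LEFT JOIN keeps every row from `teams`; unmatched rows get NULL for `tasks`'s columns.
Matching on t1.team_id = t2.team_id. A NULL in a compared column never satisfies the condition.
- t1 (team_id=3) pairs with 1 row(s) of t2.
- t1 (team_id=2) pairs with 2 row(s) of t2.
- t1 (team_id=8) pairs with 1 row(s) of t2.
- t1 (team_id=6) has no partner → padded with NULL.
- t1 (team_id=NULL) has no partner → padded with NULL.
- t1 (team_id=1) pairs with 2 row(s) of t2.
- t1 (team_id=1) pairs with 2 row(s) of t2.
- t1 (team_id=1) pairs with 2 row(s) of t2.

(Bob, NULL); (Carol, NULL); (Mona, open); (Mona, open); (Mona, pending); (Nora, hold); (Nora, open); (Omar, hold); (Uma, hold); (Uma, open); (Wendy, hold); (Wendy, open)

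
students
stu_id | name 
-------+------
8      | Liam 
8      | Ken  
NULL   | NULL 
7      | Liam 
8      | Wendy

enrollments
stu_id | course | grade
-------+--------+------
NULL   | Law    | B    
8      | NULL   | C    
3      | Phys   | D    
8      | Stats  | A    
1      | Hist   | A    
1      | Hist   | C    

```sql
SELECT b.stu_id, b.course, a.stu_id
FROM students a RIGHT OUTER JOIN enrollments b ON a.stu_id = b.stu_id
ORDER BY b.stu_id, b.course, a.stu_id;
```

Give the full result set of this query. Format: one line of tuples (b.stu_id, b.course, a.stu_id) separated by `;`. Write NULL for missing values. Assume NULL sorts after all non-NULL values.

RIGHT JOIN keeps every row from `enrollments`; unmatched rows get NULL for `students`'s columns.
Matching on a.stu_id = b.stu_id. A NULL in a compared column never satisfies the condition.
Matched pairs: 6; unmatched b rows kept: 4.

(1, Hist, NULL); (1, Hist, NULL); (3, Phys, NULL); (8, Stats, 8); (8, Stats, 8); (8, Stats, 8); (8, NULL, 8); (8, NULL, 8); (8, NULL, 8); (NULL, Law, NULL)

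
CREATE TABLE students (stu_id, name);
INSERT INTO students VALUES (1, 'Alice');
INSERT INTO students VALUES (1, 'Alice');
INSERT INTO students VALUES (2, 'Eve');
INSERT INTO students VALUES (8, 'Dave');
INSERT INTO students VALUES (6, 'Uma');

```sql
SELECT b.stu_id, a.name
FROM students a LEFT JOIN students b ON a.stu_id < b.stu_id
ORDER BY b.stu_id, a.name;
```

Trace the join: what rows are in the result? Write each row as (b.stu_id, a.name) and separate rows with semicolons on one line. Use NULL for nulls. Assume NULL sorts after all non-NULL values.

LEFT JOIN keeps every row from `students a`; unmatched rows get NULL for `students b`'s columns.
Matching on a.stu_id < b.stu_id.
Matched pairs: 9; unmatched a rows kept: 1.

(2, Alice); (2, Alice); (6, Alice); (6, Alice); (6, Eve); (8, Alice); (8, Alice); (8, Eve); (8, Uma); (NULL, Dave)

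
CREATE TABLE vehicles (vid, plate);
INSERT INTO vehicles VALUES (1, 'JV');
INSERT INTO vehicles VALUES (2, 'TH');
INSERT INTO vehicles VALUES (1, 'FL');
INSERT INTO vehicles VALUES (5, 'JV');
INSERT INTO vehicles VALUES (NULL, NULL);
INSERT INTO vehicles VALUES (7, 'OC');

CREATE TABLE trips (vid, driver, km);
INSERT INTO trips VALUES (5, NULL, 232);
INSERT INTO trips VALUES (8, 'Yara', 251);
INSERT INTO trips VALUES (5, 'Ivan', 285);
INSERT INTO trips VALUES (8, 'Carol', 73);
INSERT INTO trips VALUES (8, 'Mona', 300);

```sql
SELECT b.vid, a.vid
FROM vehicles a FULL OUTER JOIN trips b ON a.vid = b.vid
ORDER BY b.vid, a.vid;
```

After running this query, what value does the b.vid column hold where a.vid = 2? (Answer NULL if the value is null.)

NULL

FULL OUTER JOIN keeps every row from both sides; unmatched rows get NULL for the other side's columns.
Matching on a.vid = b.vid. A NULL in a compared column never satisfies the condition.
- a (vid=1) has no partner → padded with NULL.
- a (vid=2) has no partner → padded with NULL.
- a (vid=1) has no partner → padded with NULL.
- a (vid=5) pairs with 2 row(s) of b.
- a (vid=NULL) has no partner → padded with NULL.
- a (vid=7) has no partner → padded with NULL.
- plus 3 unmatched b row(s), each kept with NULL a columns.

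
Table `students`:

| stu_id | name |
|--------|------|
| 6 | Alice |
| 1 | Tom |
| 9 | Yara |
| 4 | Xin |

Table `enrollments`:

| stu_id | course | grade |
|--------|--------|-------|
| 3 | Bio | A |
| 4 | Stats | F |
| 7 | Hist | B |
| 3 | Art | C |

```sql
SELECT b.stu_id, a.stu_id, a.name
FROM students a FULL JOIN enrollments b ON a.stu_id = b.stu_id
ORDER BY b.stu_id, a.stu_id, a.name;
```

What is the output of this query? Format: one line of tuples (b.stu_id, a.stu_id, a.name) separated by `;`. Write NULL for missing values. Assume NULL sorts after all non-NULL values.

FULL OUTER JOIN keeps every row from both sides; unmatched rows get NULL for the other side's columns.
Matching on a.stu_id = b.stu_id.
- a[0] stu_id=6 → no match; kept with NULLs on the b side.
- a[1] stu_id=1 → no match; kept with NULLs on the b side.
- a[2] stu_id=9 → no match; kept with NULLs on the b side.
- a[3] stu_id=4 → 1 match(es) in b → 1 row(s).
- 3 row(s) from b found no a partner → padded with NULL.
After projecting and ordering:
b.stu_id | a.stu_id | a.name
3 | NULL | NULL
3 | NULL | NULL
4 | 4 | Xin
7 | NULL | NULL
NULL | 1 | Tom
NULL | 6 | Alice
NULL | 9 | Yara

(3, NULL, NULL); (3, NULL, NULL); (4, 4, Xin); (7, NULL, NULL); (NULL, 1, Tom); (NULL, 6, Alice); (NULL, 9, Yara)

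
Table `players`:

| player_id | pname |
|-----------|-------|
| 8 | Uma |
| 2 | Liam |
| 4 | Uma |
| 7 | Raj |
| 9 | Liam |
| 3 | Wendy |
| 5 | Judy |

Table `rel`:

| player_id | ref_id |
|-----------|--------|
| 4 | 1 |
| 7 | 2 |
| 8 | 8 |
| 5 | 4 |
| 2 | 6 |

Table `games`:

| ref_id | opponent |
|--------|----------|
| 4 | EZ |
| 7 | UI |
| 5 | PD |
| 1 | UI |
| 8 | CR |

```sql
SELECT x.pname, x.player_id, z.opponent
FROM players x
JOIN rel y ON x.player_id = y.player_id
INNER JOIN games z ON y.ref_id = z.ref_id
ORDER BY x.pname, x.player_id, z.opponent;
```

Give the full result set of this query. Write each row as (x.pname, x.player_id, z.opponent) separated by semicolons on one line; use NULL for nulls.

(Judy, 5, EZ); (Uma, 4, UI); (Uma, 8, CR)

Joins associate left-to-right: players INNER JOIN rel on player_id gives 5 intermediate row(s).
Then INNER JOIN `games z` on ref_id: keep only rows whose y.ref_id appears in z.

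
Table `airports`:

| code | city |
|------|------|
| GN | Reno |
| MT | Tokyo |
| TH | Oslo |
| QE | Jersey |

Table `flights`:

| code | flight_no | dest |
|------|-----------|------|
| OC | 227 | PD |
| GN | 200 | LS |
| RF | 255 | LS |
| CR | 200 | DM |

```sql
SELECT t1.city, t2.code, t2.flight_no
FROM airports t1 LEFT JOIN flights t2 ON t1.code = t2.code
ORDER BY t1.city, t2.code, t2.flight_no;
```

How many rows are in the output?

LEFT JOIN keeps every row from `airports`; unmatched rows get NULL for `flights`'s columns.
Matching on t1.code = t2.code.
- t1[0] code=GN → 1 match(es) in t2 → 1 row(s).
- t1[1] code=MT → no match; kept with NULLs on the t2 side.
- t1[2] code=TH → no match; kept with NULLs on the t2 side.
- t1[3] code=QE → no match; kept with NULLs on the t2 side.
Total: 1 matched + 3 padded = 4 rows.

4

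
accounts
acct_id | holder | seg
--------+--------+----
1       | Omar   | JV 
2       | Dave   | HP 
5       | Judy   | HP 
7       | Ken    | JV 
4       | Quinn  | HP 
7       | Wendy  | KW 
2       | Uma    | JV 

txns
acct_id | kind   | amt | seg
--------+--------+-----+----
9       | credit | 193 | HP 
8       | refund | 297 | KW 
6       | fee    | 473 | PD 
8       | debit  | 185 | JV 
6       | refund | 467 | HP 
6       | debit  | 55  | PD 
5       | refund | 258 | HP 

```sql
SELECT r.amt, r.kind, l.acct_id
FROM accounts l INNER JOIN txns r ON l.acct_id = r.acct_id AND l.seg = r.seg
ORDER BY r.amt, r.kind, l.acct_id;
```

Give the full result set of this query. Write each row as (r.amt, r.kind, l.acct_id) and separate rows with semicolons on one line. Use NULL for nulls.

(258, refund, 5)

INNER JOIN keeps only pairs where the ON condition holds.
Matching on l.acct_id = r.acct_id AND l.seg = r.seg.
Matched pairs: 1.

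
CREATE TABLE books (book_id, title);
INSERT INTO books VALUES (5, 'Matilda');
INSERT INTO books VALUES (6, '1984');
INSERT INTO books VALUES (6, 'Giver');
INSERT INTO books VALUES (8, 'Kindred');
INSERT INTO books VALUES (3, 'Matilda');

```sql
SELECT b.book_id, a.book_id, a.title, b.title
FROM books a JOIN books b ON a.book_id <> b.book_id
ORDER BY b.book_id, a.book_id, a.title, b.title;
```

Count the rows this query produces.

18

INNER JOIN keeps only pairs where the ON condition holds.
Matching on a.book_id <> b.book_id.
- a (book_id=5) pairs with 4 row(s) of b.
- a (book_id=6) pairs with 3 row(s) of b.
- a (book_id=6) pairs with 3 row(s) of b.
- a (book_id=8) pairs with 4 row(s) of b.
- a (book_id=3) pairs with 4 row(s) of b.
Total: 18 rows.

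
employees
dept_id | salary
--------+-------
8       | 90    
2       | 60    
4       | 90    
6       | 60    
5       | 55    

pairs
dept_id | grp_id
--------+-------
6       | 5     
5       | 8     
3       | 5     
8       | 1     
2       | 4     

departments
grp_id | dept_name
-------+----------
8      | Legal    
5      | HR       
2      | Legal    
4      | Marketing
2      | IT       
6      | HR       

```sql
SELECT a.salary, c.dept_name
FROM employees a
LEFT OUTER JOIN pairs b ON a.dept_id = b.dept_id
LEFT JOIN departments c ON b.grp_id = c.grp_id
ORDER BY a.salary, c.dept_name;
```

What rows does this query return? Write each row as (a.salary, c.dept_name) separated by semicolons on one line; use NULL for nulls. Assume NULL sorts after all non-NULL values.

(55, Legal); (60, HR); (60, Marketing); (90, NULL); (90, NULL)

Step 1 — a LEFT JOIN b on dept_id → 5 row(s).
Then LEFT JOIN `departments c` on grp_id: each of those 5 rows is kept; rows whose b.grp_id has no match in c get NULL for c's columns.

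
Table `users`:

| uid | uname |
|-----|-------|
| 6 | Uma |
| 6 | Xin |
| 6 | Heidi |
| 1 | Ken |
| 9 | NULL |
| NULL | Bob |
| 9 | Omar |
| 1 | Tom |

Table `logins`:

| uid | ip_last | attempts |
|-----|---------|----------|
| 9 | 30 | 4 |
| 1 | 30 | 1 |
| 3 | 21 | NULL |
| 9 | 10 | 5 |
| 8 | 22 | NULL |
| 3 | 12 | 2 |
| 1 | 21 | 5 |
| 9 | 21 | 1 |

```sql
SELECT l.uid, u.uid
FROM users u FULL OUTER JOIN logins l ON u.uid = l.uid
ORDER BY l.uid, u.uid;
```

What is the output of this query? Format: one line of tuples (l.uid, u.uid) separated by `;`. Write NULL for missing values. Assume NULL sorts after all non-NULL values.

FULL OUTER JOIN keeps every row from both sides; unmatched rows get NULL for the other side's columns.
Matching on u.uid = l.uid. A NULL in a compared column never satisfies the condition.
- uid=6: no l row matches, row kept with l columns NULL.
- uid=6: no l row matches, row kept with l columns NULL.
- uid=6: no l row matches, row kept with l columns NULL.
- uid=1: 2 matching l row(s), so 2 row(s) emitted.
- uid=9: 3 matching l row(s), so 3 row(s) emitted.
- uid=NULL: no l row matches, row kept with l columns NULL.
- uid=9: 3 matching l row(s), so 3 row(s) emitted.
- uid=1: 2 matching l row(s), so 2 row(s) emitted.
- plus 3 unmatched l row(s), each kept with NULL u columns.

(1, 1); (1, 1); (1, 1); (1, 1); (3, NULL); (3, NULL); (8, NULL); (9, 9); (9, 9); (9, 9); (9, 9); (9, 9); (9, 9); (NULL, 6); (NULL, 6); (NULL, 6); (NULL, NULL)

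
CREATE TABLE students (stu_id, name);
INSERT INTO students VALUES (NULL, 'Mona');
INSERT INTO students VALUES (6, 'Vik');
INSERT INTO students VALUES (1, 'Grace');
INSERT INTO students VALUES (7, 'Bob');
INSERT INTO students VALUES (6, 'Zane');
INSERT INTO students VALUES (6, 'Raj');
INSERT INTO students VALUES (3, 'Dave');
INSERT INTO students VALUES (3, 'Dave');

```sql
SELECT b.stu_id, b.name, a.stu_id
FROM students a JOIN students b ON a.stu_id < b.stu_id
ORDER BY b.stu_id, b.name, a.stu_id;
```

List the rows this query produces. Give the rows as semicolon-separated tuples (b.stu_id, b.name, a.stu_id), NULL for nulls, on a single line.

INNER JOIN keeps only pairs where the ON condition holds.
Matching on a.stu_id < b.stu_id. A NULL in a compared column never satisfies the condition.
- a row (stu_id=NULL): no match → dropped.
- a row (stu_id=6): matches 1 b row(s) → 1 output row(s).
- a row (stu_id=1): matches 6 b row(s) → 6 output row(s).
- a row (stu_id=7): no match → dropped.
- a row (stu_id=6): matches 1 b row(s) → 1 output row(s).
- a row (stu_id=6): matches 1 b row(s) → 1 output row(s).
- a row (stu_id=3): matches 4 b row(s) → 4 output row(s).
- a row (stu_id=3): matches 4 b row(s) → 4 output row(s).

(3, Dave, 1); (3, Dave, 1); (6, Raj, 1); (6, Raj, 3); (6, Raj, 3); (6, Vik, 1); (6, Vik, 3); (6, Vik, 3); (6, Zane, 1); (6, Zane, 3); (6, Zane, 3); (7, Bob, 1); (7, Bob, 3); (7, Bob, 3); (7, Bob, 6); (7, Bob, 6); (7, Bob, 6)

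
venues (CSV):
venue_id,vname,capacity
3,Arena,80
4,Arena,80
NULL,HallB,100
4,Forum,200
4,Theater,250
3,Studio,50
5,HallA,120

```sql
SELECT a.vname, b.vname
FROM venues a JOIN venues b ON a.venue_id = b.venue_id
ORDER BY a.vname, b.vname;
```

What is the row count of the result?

14

INNER JOIN keeps only pairs where the ON condition holds.
Matching on a.venue_id = b.venue_id. A NULL in a compared column never satisfies the condition.
Matched pairs: 14.
Total: 14 rows.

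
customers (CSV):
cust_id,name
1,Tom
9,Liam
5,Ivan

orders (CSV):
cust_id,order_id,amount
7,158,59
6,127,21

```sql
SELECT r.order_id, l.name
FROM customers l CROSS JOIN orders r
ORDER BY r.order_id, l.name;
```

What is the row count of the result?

CROSS JOIN pairs every row of `customers` with every row of `orders`: 3 × 2 = 6 rows.

6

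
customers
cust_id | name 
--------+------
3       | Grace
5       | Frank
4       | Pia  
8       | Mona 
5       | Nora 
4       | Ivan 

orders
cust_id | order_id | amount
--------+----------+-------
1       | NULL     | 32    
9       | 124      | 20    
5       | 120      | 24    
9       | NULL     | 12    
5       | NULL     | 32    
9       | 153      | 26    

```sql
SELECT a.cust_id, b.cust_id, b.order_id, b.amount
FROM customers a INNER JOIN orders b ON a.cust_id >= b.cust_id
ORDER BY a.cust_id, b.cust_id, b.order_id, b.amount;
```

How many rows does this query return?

12

INNER JOIN keeps only pairs where the ON condition holds.
Matching on a.cust_id >= b.cust_id.
Matched pairs: 12.
Total: 12 rows.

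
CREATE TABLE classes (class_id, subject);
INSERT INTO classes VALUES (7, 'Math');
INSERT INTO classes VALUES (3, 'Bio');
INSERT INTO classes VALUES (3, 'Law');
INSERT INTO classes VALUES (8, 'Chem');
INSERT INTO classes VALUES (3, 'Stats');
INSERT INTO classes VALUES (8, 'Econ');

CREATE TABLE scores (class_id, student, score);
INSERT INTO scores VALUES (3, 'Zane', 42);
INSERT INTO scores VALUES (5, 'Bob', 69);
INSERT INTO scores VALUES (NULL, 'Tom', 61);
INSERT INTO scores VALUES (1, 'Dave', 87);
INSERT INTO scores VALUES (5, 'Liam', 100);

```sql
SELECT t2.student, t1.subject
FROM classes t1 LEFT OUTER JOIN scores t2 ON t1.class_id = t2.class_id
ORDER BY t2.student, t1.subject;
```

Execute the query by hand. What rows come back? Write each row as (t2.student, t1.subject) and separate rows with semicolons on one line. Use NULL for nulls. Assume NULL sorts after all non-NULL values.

LEFT JOIN keeps every row from `classes`; unmatched rows get NULL for `scores`'s columns.
Matching on t1.class_id = t2.class_id. A NULL in a compared column never satisfies the condition.
- t1[0] class_id=7 → no match; kept with NULLs on the t2 side.
- t1[1] class_id=3 → 1 match(es) in t2 → 1 row(s).
- t1[2] class_id=3 → 1 match(es) in t2 → 1 row(s).
- t1[3] class_id=8 → no match; kept with NULLs on the t2 side.
- t1[4] class_id=3 → 1 match(es) in t2 → 1 row(s).
- t1[5] class_id=8 → no match; kept with NULLs on the t2 side.
After projecting and ordering:
t2.student | t1.subject
Zane | Bio
Zane | Law
Zane | Stats
NULL | Chem
NULL | Econ
NULL | Math

(Zane, Bio); (Zane, Law); (Zane, Stats); (NULL, Chem); (NULL, Econ); (NULL, Math)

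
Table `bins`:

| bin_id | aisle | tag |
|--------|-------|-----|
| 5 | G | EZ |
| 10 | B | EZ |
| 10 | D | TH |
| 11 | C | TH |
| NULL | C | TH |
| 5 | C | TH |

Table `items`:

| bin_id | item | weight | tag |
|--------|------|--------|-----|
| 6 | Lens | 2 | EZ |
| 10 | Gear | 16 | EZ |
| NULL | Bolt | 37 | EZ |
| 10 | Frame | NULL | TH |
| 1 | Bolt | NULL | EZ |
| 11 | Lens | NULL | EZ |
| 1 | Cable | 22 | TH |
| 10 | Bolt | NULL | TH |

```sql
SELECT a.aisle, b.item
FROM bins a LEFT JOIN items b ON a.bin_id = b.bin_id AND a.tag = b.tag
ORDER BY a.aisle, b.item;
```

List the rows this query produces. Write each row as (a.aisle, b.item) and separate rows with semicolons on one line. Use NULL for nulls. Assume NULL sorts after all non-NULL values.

(B, Gear); (C, NULL); (C, NULL); (C, NULL); (D, Bolt); (D, Frame); (G, NULL)

LEFT JOIN keeps every row from `bins`; unmatched rows get NULL for `items`'s columns.
Matching on a.bin_id = b.bin_id AND a.tag = b.tag. A NULL in a compared column never satisfies the condition.
- a[0] bin_id=5, tag=EZ → no match; kept with NULLs on the b side.
- a[1] bin_id=10, tag=EZ → 1 match(es) in b → 1 row(s).
- a[2] bin_id=10, tag=TH → 2 match(es) in b → 2 row(s).
- a[3] bin_id=11, tag=TH → no match; kept with NULLs on the b side.
- a[4] bin_id=NULL, tag=TH → no match; kept with NULLs on the b side.
- a[5] bin_id=5, tag=TH → no match; kept with NULLs on the b side.
After projecting and ordering:
a.aisle | b.item
B | Gear
C | NULL
C | NULL
C | NULL
D | Bolt
D | Frame
G | NULL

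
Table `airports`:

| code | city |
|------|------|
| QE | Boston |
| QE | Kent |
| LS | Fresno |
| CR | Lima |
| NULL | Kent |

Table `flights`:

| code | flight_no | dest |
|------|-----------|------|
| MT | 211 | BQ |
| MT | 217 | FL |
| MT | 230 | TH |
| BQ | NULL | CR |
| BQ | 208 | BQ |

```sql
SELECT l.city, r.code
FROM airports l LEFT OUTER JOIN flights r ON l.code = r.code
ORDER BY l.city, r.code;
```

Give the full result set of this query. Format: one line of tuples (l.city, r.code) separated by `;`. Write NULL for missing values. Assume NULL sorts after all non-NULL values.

LEFT JOIN keeps every row from `airports`; unmatched rows get NULL for `flights`'s columns.
Matching on l.code = r.code. A NULL in a compared column never satisfies the condition.
- l (code=QE) has no partner → padded with NULL.
- l (code=QE) has no partner → padded with NULL.
- l (code=LS) has no partner → padded with NULL.
- l (code=CR) has no partner → padded with NULL.
- l (code=NULL) has no partner → padded with NULL.
After projecting and ordering:
l.city | r.code
Boston | NULL
Fresno | NULL
Kent | NULL
Kent | NULL
Lima | NULL

(Boston, NULL); (Fresno, NULL); (Kent, NULL); (Kent, NULL); (Lima, NULL)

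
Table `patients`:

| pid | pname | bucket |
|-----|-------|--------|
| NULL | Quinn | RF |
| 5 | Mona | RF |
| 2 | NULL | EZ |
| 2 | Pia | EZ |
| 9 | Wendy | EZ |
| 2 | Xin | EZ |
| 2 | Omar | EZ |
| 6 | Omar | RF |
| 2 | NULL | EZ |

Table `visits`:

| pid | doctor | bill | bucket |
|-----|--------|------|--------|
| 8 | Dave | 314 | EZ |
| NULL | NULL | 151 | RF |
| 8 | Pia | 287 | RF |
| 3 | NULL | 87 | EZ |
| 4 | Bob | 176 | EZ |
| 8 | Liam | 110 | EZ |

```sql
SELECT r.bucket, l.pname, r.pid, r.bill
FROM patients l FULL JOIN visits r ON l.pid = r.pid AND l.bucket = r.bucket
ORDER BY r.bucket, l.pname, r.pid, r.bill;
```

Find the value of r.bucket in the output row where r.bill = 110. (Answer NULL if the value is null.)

EZ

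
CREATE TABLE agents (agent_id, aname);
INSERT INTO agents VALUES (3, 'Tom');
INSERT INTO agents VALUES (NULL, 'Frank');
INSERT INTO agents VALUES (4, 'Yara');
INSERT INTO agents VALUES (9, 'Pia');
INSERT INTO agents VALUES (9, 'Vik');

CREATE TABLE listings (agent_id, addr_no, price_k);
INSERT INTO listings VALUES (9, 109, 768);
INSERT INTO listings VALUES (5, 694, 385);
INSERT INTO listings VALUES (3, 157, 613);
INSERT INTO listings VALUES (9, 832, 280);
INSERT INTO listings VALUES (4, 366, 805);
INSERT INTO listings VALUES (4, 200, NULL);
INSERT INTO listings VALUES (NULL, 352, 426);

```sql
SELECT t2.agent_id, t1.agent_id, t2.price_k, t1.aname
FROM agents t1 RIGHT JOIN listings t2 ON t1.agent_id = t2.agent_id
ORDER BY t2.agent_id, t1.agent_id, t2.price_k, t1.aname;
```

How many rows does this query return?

RIGHT JOIN keeps every row from `listings`; unmatched rows get NULL for `agents`'s columns.
Matching on t1.agent_id = t2.agent_id. A NULL in a compared column never satisfies the condition.
- t1 row (agent_id=3): matches 1 t2 row(s) → 1 output row(s).
- t1 row (agent_id=NULL): no match.
- t1 row (agent_id=4): matches 2 t2 row(s) → 2 output row(s).
- t1 row (agent_id=9): matches 2 t2 row(s) → 2 output row(s).
- t1 row (agent_id=9): matches 2 t2 row(s) → 2 output row(s).
- 2 row(s) from t2 found no t1 partner → padded with NULL.
Total: 7 matched + 2 padded = 9 rows.

9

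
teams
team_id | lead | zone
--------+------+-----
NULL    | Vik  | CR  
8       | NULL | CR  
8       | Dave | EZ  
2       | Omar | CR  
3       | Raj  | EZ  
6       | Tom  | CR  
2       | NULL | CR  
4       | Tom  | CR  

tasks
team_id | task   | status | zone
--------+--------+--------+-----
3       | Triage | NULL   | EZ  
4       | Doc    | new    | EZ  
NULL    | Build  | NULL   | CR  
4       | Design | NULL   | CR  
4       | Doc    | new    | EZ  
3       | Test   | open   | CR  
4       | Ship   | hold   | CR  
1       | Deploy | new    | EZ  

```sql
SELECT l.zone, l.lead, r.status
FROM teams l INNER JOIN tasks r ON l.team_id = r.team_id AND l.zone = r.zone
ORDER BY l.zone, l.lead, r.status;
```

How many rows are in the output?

3

INNER JOIN keeps only pairs where the ON condition holds.
Matching on l.team_id = r.team_id AND l.zone = r.zone. A NULL in a compared column never satisfies the condition.
- l row (team_id=NULL, zone=CR): no match → dropped.
- l row (team_id=8, zone=CR): no match → dropped.
- l row (team_id=8, zone=EZ): no match → dropped.
- l row (team_id=2, zone=CR): no match → dropped.
- l row (team_id=3, zone=EZ): matches 1 r row(s) → 1 output row(s).
- l row (team_id=6, zone=CR): no match → dropped.
- l row (team_id=2, zone=CR): no match → dropped.
- l row (team_id=4, zone=CR): matches 2 r row(s) → 2 output row(s).
Total: 3 rows.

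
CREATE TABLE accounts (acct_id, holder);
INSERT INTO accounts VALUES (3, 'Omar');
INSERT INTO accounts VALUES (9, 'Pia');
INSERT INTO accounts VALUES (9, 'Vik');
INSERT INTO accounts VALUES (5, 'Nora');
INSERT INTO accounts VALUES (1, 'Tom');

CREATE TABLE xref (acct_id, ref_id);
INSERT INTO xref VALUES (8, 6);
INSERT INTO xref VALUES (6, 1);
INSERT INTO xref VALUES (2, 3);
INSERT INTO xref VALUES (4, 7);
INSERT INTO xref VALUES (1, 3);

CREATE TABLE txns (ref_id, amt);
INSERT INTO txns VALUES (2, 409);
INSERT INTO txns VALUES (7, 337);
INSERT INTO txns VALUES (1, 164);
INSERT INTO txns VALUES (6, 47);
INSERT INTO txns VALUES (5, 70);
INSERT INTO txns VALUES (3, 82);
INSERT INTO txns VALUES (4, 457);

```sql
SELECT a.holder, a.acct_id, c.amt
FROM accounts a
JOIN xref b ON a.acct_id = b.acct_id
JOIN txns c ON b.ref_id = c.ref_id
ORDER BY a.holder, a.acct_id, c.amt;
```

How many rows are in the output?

1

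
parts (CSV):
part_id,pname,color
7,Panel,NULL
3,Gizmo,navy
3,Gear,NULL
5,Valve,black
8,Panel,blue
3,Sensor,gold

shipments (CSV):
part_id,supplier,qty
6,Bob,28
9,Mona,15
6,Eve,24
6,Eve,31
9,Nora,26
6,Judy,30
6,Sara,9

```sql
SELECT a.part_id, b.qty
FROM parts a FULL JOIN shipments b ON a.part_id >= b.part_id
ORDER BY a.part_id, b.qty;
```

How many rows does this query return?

FULL OUTER JOIN keeps every row from both sides; unmatched rows get NULL for the other side's columns.
Matching on a.part_id >= b.part_id.
Matched pairs: 10; unmatched a rows kept: 4; unmatched b rows kept: 2.
Total: 10 matched + 6 padded = 16 rows.

16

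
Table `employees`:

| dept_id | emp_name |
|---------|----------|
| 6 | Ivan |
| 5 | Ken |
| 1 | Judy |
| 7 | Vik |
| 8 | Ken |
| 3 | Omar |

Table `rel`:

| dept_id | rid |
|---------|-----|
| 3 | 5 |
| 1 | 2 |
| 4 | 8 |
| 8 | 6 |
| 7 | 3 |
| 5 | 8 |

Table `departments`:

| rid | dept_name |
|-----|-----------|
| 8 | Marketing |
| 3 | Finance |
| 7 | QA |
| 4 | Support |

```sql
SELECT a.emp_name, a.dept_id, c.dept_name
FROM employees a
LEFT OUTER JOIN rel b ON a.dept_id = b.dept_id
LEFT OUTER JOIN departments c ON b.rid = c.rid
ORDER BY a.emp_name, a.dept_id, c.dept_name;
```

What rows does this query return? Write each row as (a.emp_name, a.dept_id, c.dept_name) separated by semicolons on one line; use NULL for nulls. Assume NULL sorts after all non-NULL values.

(Ivan, 6, NULL); (Judy, 1, NULL); (Ken, 5, Marketing); (Ken, 8, NULL); (Omar, 3, NULL); (Vik, 7, Finance)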